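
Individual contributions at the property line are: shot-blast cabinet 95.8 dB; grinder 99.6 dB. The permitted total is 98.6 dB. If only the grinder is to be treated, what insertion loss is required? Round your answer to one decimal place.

4.2 dB

The untreated sources together contribute 10^(95.8/10) = 3.802e+09, i.e. 95.80 dB.
The limit corresponds to 10^(98.6/10) = 7.244e+09; subtracting the fixed part leaves 3.442e+09 for the grinder, i.e. 95.37 dB.
So the grinder must be reduced from 99.6 to 95.37 dB: IL = 4.23 dB.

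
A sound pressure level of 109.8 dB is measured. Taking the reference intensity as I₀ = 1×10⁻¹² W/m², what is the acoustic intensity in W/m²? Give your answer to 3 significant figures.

I = I₀·10^(L/10) = 10⁻¹² × 10^(109.8/10) = 10^(-1.020).

0.0955 W/m²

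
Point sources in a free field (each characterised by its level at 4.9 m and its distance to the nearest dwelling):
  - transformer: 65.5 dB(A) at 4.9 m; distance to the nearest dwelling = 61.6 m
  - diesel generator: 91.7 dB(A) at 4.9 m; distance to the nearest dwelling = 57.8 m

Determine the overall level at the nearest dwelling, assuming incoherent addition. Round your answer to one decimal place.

70.3 dB(A)

Apply inverse-square spreading to bring every level to the receiver, then sum 10^(L/10).
transformer: 65.5 − 20·log₁₀(61.6/4.9) = 65.5 − 21.99 = 43.51 dB(A).
diesel generator: 91.7 − 20·log₁₀(57.8/4.9) = 91.7 − 21.43 = 70.27 dB(A).
Σ 10^(L/10) = 1.065e+07 → L_total = 10·log₁₀(1.065e+07) = 70.27 dB(A).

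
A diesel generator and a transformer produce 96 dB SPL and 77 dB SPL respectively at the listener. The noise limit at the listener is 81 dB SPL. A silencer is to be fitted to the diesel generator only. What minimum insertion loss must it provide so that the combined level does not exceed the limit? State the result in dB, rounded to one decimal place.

Everything except the diesel generator sums to 10^(77/10) = 5.012e+07 in linear terms, 77.00 dB SPL.
The limit corresponds to 10^(81/10) = 1.259e+08; subtracting the fixed part leaves 7.577e+07 for the diesel generator, i.e. 78.80 dB SPL.
So the diesel generator must be reduced from 96 to 78.80 dB SPL: IL = 17.20 dB.

17.2 dB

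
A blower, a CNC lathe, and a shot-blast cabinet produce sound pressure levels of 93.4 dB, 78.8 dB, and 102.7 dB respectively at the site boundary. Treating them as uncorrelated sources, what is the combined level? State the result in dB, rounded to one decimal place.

Incoherent sources combine by intensity addition: L_total = 10·log₁₀(Σ 10^(L_i/10)).
Σ 10^(L/10) = 10^(93.4/10) + 10^(78.8/10) + 10^(102.7/10) = 2.088e+10.
L_total = 10·log₁₀(2.088e+10) = 103.20 dB.

103.2 dB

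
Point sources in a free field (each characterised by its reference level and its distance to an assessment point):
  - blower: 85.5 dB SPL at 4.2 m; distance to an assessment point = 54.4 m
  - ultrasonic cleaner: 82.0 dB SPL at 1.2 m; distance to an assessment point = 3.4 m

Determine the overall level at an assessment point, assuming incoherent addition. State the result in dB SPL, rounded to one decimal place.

73.4 dB SPL

First find each source's level at the receiver (point-source: −20·log₁₀(r/r_ref)), then combine on an intensity basis.
blower: 85.5 − 20·log₁₀(54.4/4.2) = 85.5 − 22.25 = 63.25 dB SPL.
ultrasonic cleaner: 82.0 − 20·log₁₀(3.4/1.2) = 82.0 − 9.05 = 72.95 dB SPL.
Σ 10^(L/10) = 2.186e+07 → L_total = 10·log₁₀(2.186e+07) = 73.40 dB SPL.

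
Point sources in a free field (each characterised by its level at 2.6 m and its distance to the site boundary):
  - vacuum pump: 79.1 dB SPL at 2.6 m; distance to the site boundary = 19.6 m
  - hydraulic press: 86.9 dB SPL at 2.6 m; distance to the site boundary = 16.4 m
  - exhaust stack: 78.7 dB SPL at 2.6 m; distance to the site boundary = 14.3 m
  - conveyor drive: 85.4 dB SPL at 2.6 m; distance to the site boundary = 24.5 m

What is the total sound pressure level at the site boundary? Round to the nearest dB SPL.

73 dB SPL

Propagate each source to the receiver with L = L_ref − 20·log₁₀(r/r_ref), then add intensities.
vacuum pump: 79.1 − 20·log₁₀(19.6/2.6) = 79.1 − 17.55 = 61.55 dB SPL.
hydraulic press: 86.9 − 20·log₁₀(16.4/2.6) = 86.9 − 16.00 = 70.90 dB SPL.
exhaust stack: 78.7 − 20·log₁₀(14.3/2.6) = 78.7 − 14.81 = 63.89 dB SPL.
conveyor drive: 85.4 − 20·log₁₀(24.5/2.6) = 85.4 − 19.48 = 65.92 dB SPL.
Σ 10^(L/10) = 2.010e+07 → L_total = 10·log₁₀(2.010e+07) = 73.03 dB SPL.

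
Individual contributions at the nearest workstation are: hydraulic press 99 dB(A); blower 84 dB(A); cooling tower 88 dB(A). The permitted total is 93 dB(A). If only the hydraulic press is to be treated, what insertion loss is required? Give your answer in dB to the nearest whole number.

9 dB

Fixed contribution from the other sources: Σ 10^(L/10) = 10^(84/10) + 10^(88/10) = 8.821e+08 (89.46 dB(A)).
The limit corresponds to 10^(93/10) = 1.995e+09; subtracting the fixed part leaves 1.113e+09 for the hydraulic press, i.e. 90.47 dB(A).
Required insertion loss = 99 − 90.47 = 8.53 dB.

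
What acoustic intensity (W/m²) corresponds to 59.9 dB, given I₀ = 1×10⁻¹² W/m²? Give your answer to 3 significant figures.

L = 10·log₁₀(I/I₀) ⇒ I = I₀·10^(L/10) = 10⁻¹² × 10^5.99.

9.77e-07 W/m²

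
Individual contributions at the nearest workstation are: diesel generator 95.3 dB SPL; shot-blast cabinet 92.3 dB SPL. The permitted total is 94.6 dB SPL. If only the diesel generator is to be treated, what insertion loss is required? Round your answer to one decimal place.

4.6 dB

Everything except the diesel generator sums to 10^(92.3/10) = 1.698e+09 in linear terms, 92.30 dB SPL.
To meet 94.6 dB SPL overall, the treated diesel generator may contribute at most 10^(94.6/10) − 1.698e+09 = 1.186e+09, i.e. 90.74 dB SPL.
So the diesel generator must be reduced from 95.3 to 90.74 dB SPL: IL = 4.56 dB.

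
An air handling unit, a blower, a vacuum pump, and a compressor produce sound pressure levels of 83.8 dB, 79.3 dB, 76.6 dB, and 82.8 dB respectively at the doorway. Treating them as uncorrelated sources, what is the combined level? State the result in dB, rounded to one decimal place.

For uncorrelated sources the intensities add, so convert each level to linear form, sum, and take 10·log₁₀ of the total.
Σ 10^(L/10) = 10^(83.8/10) + 10^(79.3/10) + 10^(76.6/10) + 10^(82.8/10) = 5.613e+08.
L_total = 10·log₁₀(5.613e+08) = 87.49 dB.

87.5 dB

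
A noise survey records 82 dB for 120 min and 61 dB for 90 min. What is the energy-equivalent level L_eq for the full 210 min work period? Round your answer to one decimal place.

L_eq = 10·log₁₀[(1/T)·Σ tᵢ·10^(Lᵢ/10)] with T = 210 min.
Σ tᵢ·10^(Lᵢ/10) = 120·10^(82/10) + 90·10^(61/10) = 1.913e+10.
L_eq = 10·log₁₀(1.913e+10/210) = 79.60 dB.

79.6 dB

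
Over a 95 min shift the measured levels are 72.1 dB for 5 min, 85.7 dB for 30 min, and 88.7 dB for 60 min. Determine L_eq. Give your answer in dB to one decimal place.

L_eq = 10·log₁₀[(1/T)·Σ tᵢ·10^(Lᵢ/10)] with T = 95 min.
Σ tᵢ·10^(Lᵢ/10) = 5·10^(72.1/10) + 30·10^(85.7/10) + 60·10^(88.7/10) = 5.571e+10.
L_eq = 10·log₁₀(5.571e+10/95) = 87.68 dB.

87.7 dB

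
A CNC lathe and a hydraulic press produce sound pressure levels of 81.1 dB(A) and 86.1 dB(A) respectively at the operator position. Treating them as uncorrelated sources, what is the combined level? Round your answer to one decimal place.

For uncorrelated sources the intensities add, so convert each level to linear form, sum, and take 10·log₁₀ of the total.
Σ 10^(L/10) = 10^(81.1/10) + 10^(86.1/10) = 5.362e+08.
L_total = 10·log₁₀(5.362e+08) = 87.29 dB(A).

87.3 dB(A)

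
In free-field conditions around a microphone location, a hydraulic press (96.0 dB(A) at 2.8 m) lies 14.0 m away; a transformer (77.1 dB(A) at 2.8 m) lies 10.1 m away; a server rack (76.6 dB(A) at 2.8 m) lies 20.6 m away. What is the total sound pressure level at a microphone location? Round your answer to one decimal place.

82.1 dB(A)

Propagate each source to the receiver with L = L_ref − 20·log₁₀(r/r_ref), then add intensities.
hydraulic press: 96.0 − 20·log₁₀(14.0/2.8) = 96.0 − 13.98 = 82.02 dB(A).
transformer: 77.1 − 20·log₁₀(10.1/2.8) = 77.1 − 11.14 = 65.96 dB(A).
server rack: 76.6 − 20·log₁₀(20.6/2.8) = 76.6 − 17.33 = 59.27 dB(A).
Σ 10^(L/10) = 1.640e+08 → L_total = 10·log₁₀(1.640e+08) = 82.15 dB(A).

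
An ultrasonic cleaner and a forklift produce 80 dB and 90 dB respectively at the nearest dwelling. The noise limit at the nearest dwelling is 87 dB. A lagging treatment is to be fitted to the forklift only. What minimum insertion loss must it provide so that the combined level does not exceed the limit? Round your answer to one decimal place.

The untreated sources together contribute 10^(80/10) = 1.000e+08, i.e. 80.00 dB.
The limit corresponds to 10^(87/10) = 5.012e+08; subtracting the fixed part leaves 4.012e+08 for the forklift, i.e. 86.03 dB.
Required insertion loss = 90 − 86.03 = 3.97 dB.

4.0 dB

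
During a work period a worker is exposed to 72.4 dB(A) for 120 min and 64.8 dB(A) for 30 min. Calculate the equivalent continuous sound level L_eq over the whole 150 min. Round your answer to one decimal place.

Weight each interval's intensity by its duration and average over T = 150 min:
Σ tᵢ·10^(Lᵢ/10) = 120·10^(72.4/10) + 30·10^(64.8/10) = 2.176e+09.
L_eq = 10·log₁₀(2.176e+09/150) = 71.62 dB(A).

71.6 dB(A)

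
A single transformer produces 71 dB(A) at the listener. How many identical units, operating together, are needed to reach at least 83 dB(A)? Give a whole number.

Need L₁ + 10·log₁₀ N ≥ 83, i.e. log₁₀ N ≥ 1.20.
N ≥ 10^(12.0/10) = 15.849, so N = 16.

16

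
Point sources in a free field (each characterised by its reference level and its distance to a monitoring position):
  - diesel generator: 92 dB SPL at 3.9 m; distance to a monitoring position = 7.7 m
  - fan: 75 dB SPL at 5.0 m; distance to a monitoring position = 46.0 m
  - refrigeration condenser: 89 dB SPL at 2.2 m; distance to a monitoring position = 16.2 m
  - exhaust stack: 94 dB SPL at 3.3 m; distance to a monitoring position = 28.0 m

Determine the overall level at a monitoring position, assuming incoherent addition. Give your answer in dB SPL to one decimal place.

First find each source's level at the receiver (point-source: −20·log₁₀(r/r_ref)), then combine on an intensity basis.
diesel generator: 92 − 20·log₁₀(7.7/3.9) = 92 − 5.91 = 86.09 dB SPL.
fan: 75 − 20·log₁₀(46.0/5.0) = 75 − 19.28 = 55.72 dB SPL.
refrigeration condenser: 89 − 20·log₁₀(16.2/2.2) = 89 − 17.34 = 71.66 dB SPL.
exhaust stack: 94 − 20·log₁₀(28.0/3.3) = 94 − 18.57 = 75.43 dB SPL.
Σ 10^(L/10) = 4.565e+08 → L_total = 10·log₁₀(4.565e+08) = 86.59 dB SPL.

86.6 dB SPL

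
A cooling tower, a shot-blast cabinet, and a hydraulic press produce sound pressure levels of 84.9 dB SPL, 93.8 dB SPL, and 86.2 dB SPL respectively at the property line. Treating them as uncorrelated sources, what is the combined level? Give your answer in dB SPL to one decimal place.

94.9 dB SPL

Incoherent sources combine by intensity addition: L_total = 10·log₁₀(Σ 10^(L_i/10)).
Σ 10^(L/10) = 10^(84.9/10) + 10^(93.8/10) + 10^(86.2/10) = 3.125e+09.
L_total = 10·log₁₀(3.125e+09) = 94.95 dB SPL.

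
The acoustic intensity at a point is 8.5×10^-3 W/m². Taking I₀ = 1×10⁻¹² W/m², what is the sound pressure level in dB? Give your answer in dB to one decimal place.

L = 10·log₁₀(I/I₀) = 10·log₁₀(8.5×10^-3/10⁻¹²) = 10·log₁₀(8.5×10^9).
L = 10·(0.9294 + 9) = 99.29 dB.

99.3 dB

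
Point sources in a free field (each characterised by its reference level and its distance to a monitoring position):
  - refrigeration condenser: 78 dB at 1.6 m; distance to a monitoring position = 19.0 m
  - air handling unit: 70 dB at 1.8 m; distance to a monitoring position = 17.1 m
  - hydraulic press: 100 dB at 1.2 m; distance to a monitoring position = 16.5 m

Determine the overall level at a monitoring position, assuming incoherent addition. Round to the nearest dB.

Apply inverse-square spreading to bring every level to the receiver, then sum 10^(L/10).
refrigeration condenser: 78 − 20·log₁₀(19.0/1.6) = 78 − 21.49 = 56.51 dB.
air handling unit: 70 − 20·log₁₀(17.1/1.8) = 70 − 19.55 = 50.45 dB.
hydraulic press: 100 − 20·log₁₀(16.5/1.2) = 100 − 22.77 = 77.23 dB.
Σ 10^(L/10) = 5.345e+07 → L_total = 10·log₁₀(5.345e+07) = 77.28 dB.

77 dB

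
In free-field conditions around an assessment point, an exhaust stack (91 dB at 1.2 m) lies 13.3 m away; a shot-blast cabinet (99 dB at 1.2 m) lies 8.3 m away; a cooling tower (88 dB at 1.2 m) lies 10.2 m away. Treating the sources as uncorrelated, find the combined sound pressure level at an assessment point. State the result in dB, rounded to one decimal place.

82.7 dB

First find each source's level at the receiver (point-source: −20·log₁₀(r/r_ref)), then combine on an intensity basis.
exhaust stack: 91 − 20·log₁₀(13.3/1.2) = 91 − 20.89 = 70.11 dB.
shot-blast cabinet: 99 − 20·log₁₀(8.3/1.2) = 99 − 16.80 = 82.20 dB.
cooling tower: 88 − 20·log₁₀(10.2/1.2) = 88 − 18.59 = 69.41 dB.
Σ 10^(L/10) = 1.850e+08 → L_total = 10·log₁₀(1.850e+08) = 82.67 dB.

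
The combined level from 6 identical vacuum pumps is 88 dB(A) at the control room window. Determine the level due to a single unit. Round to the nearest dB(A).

80 dB(A)

For N identical incoherent sources L_total = L₁ + 10·log₁₀ N, so L₁ = 88 − 10·log₁₀(6) = 88 − 7.782.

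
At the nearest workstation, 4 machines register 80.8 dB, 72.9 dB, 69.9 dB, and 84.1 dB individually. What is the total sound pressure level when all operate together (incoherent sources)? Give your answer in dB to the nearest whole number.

Incoherent sources combine by intensity addition: L_total = 10·log₁₀(Σ 10^(L_i/10)).
Σ 10^(L/10) = 10^(80.8/10) + 10^(72.9/10) + 10^(69.9/10) + 10^(84.1/10) = 4.065e+08.
L_total = 10·log₁₀(4.065e+08) = 86.09 dB.

86 dB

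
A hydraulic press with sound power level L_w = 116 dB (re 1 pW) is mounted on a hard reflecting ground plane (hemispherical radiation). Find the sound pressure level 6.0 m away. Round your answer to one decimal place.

92.5 dB

The power spreads over a hemisphere of area 2π·r², so L_p = L_w − 10·log₁₀(2π·r²).
2π·r² = 226.2 m², 10·log₁₀ of that is 23.545 dB.
L_p = 116 − 23.545 = 92.46 dB.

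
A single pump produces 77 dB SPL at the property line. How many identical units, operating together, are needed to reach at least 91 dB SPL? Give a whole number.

26

Need L₁ + 10·log₁₀ N ≥ 91, i.e. log₁₀ N ≥ 1.40.
N ≥ 10^(14.0/10) = 25.119, so N = 26.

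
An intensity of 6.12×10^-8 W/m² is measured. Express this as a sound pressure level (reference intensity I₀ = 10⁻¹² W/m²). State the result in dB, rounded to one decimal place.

Dividing by I₀ shifts the exponent by 12: I/I₀ = 6.12×10^4.
L = 10·(0.7868 + 4) = 47.87 dB.

47.9 dB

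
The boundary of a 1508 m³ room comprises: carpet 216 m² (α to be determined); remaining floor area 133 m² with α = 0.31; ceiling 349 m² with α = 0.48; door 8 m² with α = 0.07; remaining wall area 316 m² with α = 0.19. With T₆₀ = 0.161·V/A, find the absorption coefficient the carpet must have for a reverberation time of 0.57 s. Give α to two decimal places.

0.72

A = 0.161·V/T₆₀ = 0.161·1508/0.57 = 425.94 m² sabins.
Absorption from the other surfaces = 133·0.31 + 349·0.48 + 8·0.07 + 316·0.19 = 269.35 m², so the carpet must supply 156.59 m² over 216 m².
α = 156.59/216 = 0.725.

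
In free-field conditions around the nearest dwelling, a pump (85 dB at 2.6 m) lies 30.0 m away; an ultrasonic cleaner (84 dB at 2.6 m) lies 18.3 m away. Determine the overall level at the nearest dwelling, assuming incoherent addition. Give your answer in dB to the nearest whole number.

69 dB

Propagate each source to the receiver with L = L_ref − 20·log₁₀(r/r_ref), then add intensities.
pump: 85 − 20·log₁₀(30.0/2.6) = 85 − 21.24 = 63.76 dB.
ultrasonic cleaner: 84 − 20·log₁₀(18.3/2.6) = 84 − 16.95 = 67.05 dB.
Σ 10^(L/10) = 7.446e+06 → L_total = 10·log₁₀(7.446e+06) = 68.72 dB.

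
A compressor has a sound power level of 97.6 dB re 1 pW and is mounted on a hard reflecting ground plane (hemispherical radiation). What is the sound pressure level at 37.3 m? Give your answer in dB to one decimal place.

The power spreads over a hemisphere of area 2π·r², so L_p = L_w − 10·log₁₀(2π·r²).
2π·r² = 8742 m², 10·log₁₀ of that is 39.416 dB.
L_p = 97.6 − 39.416 = 58.18 dB.

58.2 dB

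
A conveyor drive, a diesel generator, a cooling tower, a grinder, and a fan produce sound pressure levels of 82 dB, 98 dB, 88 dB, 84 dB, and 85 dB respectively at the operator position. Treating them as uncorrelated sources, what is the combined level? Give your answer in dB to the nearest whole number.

For uncorrelated sources the intensities add, so convert each level to linear form, sum, and take 10·log₁₀ of the total.
Σ 10^(L/10) = 10^(82/10) + 10^(98/10) + 10^(88/10) + 10^(84/10) + 10^(85/10) = 7.666e+09.
L_total = 10·log₁₀(7.666e+09) = 98.85 dB.

99 dB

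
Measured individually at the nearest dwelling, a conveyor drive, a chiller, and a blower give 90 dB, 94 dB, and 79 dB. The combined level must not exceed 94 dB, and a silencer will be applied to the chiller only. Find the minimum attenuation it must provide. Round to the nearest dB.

2 dB

Fixed contribution from the other sources: Σ 10^(L/10) = 10^(90/10) + 10^(79/10) = 1.079e+09 (90.33 dB).
To meet 94 dB overall, the treated chiller may contribute at most 10^(94/10) − 1.079e+09 = 1.432e+09, i.e. 91.56 dB.
So the chiller must be reduced from 94 to 91.56 dB: IL = 2.44 dB.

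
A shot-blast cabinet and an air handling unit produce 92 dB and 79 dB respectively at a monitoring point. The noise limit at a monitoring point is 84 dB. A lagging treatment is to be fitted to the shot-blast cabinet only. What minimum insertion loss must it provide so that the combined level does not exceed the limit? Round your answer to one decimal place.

The untreated sources together contribute 10^(79/10) = 7.943e+07, i.e. 79.00 dB.
To meet 84 dB overall, the treated shot-blast cabinet may contribute at most 10^(84/10) − 7.943e+07 = 1.718e+08, i.e. 82.35 dB.
Required insertion loss = 92 − 82.35 = 9.65 dB.

9.7 dB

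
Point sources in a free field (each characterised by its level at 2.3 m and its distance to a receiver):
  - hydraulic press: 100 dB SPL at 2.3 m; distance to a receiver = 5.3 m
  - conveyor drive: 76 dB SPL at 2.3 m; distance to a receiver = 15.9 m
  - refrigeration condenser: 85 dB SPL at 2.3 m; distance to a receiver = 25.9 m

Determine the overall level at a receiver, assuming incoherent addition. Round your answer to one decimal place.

Apply inverse-square spreading to bring every level to the receiver, then sum 10^(L/10).
hydraulic press: 100 − 20·log₁₀(5.3/2.3) = 100 − 7.25 = 92.75 dB SPL.
conveyor drive: 76 − 20·log₁₀(15.9/2.3) = 76 − 16.79 = 59.21 dB SPL.
refrigeration condenser: 85 − 20·log₁₀(25.9/2.3) = 85 − 21.03 = 63.97 dB SPL.
Σ 10^(L/10) = 1.887e+09 → L_total = 10·log₁₀(1.887e+09) = 92.76 dB SPL.

92.8 dB SPL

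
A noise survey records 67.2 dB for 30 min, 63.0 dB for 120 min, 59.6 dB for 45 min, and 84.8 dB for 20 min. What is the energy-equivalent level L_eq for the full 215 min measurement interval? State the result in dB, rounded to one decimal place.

The energy average is taken in the linear domain: L_eq = 10·log₁₀[(Σ tᵢ·10^(Lᵢ/10))/T], T = 215 min.
Σ tᵢ·10^(Lᵢ/10) = 30·10^(67.2/10) + 120·10^(63.0/10) + 45·10^(59.6/10) + 20·10^(84.8/10) = 6.478e+09.
L_eq = 10·log₁₀(6.478e+09/215) = 74.79 dB.

74.8 dB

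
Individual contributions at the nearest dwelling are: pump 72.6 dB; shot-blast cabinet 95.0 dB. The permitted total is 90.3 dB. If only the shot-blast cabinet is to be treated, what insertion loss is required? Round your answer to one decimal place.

4.8 dB

The untreated sources together contribute 10^(72.6/10) = 1.820e+07, i.e. 72.60 dB.
To meet 90.3 dB overall, the treated shot-blast cabinet may contribute at most 10^(90.3/10) − 1.820e+07 = 1.053e+09, i.e. 90.23 dB.
So the shot-blast cabinet must be reduced from 95.0 to 90.23 dB: IL = 4.77 dB.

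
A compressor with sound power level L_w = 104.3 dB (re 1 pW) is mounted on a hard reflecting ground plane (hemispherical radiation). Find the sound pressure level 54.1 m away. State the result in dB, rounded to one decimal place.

L_p = L_w − 10·log₁₀(2π·r²) with r = 54.1 m.
2π·r² = 1.839e+04 m², 10·log₁₀ of that is 42.646 dB.
L_p = 104.3 − 42.646 = 61.65 dB.

61.7 dB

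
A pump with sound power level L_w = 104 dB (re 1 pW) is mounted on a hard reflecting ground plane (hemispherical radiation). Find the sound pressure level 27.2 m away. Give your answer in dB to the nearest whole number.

The power spreads over a hemisphere of area 2π·r², so L_p = L_w − 10·log₁₀(2π·r²).
2π·r² = 4649 m², 10·log₁₀ of that is 36.673 dB.
L_p = 104 − 36.673 = 67.33 dB.

67 dB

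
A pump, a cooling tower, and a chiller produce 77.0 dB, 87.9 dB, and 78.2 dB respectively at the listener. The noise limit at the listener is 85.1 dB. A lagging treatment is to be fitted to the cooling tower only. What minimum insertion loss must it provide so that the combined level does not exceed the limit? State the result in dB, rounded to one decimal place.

4.7 dB

Fixed contribution from the other sources: Σ 10^(L/10) = 10^(77.0/10) + 10^(78.2/10) = 1.162e+08 (80.65 dB).
The limit corresponds to 10^(85.1/10) = 3.236e+08; subtracting the fixed part leaves 2.074e+08 for the cooling tower, i.e. 83.17 dB.
So the cooling tower must be reduced from 87.9 to 83.17 dB: IL = 4.73 dB.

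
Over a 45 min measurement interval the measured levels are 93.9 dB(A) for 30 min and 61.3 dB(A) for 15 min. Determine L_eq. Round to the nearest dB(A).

Weight each interval's intensity by its duration and average over T = 45 min:
Σ tᵢ·10^(Lᵢ/10) = 30·10^(93.9/10) + 15·10^(61.3/10) = 7.366e+10.
L_eq = 10·log₁₀(7.366e+10/45) = 92.14 dB(A).

92 dB(A)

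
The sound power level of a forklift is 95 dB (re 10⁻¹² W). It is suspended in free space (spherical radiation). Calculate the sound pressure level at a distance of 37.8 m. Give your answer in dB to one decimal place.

The power spreads over a sphere of area 4π·r², so L_p = L_w − 10·log₁₀(4π·r²).
4π·r² = 1.796e+04 m², 10·log₁₀ of that is 42.542 dB.
L_p = 95 − 42.542 = 52.46 dB.

52.5 dB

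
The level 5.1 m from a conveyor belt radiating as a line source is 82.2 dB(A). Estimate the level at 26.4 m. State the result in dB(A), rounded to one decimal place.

75.1 dB(A)

For a line source, L₂ = L₁ − 10·log₁₀(r₂/r₁).
L₂ = 82.2 − 10·log₁₀(26.4/5.1) = 82.2 − 7.140 = 75.06 dB(A).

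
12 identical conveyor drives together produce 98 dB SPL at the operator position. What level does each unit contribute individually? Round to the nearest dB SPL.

87 dB SPL

12 equal contributions raise the level by 10·log₁₀ 12 = 10.792 dB, so each unit alone gives 98 − 10.792.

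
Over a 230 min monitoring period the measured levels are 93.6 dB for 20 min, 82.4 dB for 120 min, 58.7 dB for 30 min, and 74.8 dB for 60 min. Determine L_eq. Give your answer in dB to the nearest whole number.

85 dB

L_eq = 10·log₁₀[(1/T)·Σ tᵢ·10^(Lᵢ/10)] with T = 230 min.
Σ tᵢ·10^(Lᵢ/10) = 20·10^(93.6/10) + 120·10^(82.4/10) + 30·10^(58.7/10) + 60·10^(74.8/10) = 6.851e+10.
L_eq = 10·log₁₀(6.851e+10/230) = 84.74 dB.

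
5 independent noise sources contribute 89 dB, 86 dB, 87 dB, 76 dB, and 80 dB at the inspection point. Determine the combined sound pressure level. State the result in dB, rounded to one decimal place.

For uncorrelated sources the intensities add, so convert each level to linear form, sum, and take 10·log₁₀ of the total.
Σ 10^(L/10) = 10^(89/10) + 10^(86/10) + 10^(87/10) + 10^(76/10) + 10^(80/10) = 1.833e+09.
L_total = 10·log₁₀(1.833e+09) = 92.63 dB.

92.6 dB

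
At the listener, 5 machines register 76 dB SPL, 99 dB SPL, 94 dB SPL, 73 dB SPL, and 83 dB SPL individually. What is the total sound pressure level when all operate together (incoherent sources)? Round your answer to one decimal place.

For uncorrelated sources the intensities add, so convert each level to linear form, sum, and take 10·log₁₀ of the total.
Σ 10^(L/10) = 10^(76/10) + 10^(99/10) + 10^(94/10) + 10^(73/10) + 10^(83/10) = 1.071e+10.
L_total = 10·log₁₀(1.071e+10) = 100.30 dB SPL.

100.3 dB SPL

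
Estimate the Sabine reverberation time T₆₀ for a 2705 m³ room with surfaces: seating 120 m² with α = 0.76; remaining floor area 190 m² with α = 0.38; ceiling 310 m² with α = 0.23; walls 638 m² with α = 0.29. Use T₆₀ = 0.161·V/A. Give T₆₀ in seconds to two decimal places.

1.04 s

Summing Sᵢαᵢ: 120·0.76 + 190·0.38 + 310·0.23 + 638·0.29 = 419.72 m².
T₆₀ = 0.161 × 2705 / 419.72 = 1.038 s.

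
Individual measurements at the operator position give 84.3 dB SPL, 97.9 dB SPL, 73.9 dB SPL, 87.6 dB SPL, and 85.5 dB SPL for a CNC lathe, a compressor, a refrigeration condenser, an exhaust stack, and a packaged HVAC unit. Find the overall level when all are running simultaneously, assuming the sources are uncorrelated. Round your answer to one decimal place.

For uncorrelated sources the intensities add, so convert each level to linear form, sum, and take 10·log₁₀ of the total.
Σ 10^(L/10) = 10^(84.3/10) + 10^(97.9/10) + 10^(73.9/10) + 10^(87.6/10) + 10^(85.5/10) = 7.390e+09.
L_total = 10·log₁₀(7.390e+09) = 98.69 dB SPL.

98.7 dB SPL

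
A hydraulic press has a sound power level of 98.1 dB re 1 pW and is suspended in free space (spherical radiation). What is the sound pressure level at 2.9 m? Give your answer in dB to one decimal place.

The power spreads over a sphere of area 4π·r², so L_p = L_w − 10·log₁₀(4π·r²).
4π·r² = 105.7 m², 10·log₁₀ of that is 20.240 dB.
L_p = 98.1 − 20.240 = 77.86 dB.

77.9 dB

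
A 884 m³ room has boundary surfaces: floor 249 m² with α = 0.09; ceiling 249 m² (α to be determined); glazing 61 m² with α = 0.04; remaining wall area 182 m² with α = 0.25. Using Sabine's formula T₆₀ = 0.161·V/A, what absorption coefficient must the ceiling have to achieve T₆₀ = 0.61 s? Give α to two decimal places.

0.65

A = 0.161·V/T₆₀ = 0.161·884/0.61 = 233.32 m² sabins.
Absorption from the other surfaces = 249·0.09 + 61·0.04 + 182·0.25 = 70.35 m², so the ceiling must supply 162.97 m² over 249 m².
α = 162.97/249 = 0.654.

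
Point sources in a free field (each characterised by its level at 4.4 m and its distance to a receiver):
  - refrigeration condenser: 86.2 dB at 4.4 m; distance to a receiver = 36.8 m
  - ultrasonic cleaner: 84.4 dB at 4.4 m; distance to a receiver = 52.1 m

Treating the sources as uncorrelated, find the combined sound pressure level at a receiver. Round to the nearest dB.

69 dB

Apply inverse-square spreading to bring every level to the receiver, then sum 10^(L/10).
refrigeration condenser: 86.2 − 20·log₁₀(36.8/4.4) = 86.2 − 18.45 = 67.75 dB.
ultrasonic cleaner: 84.4 − 20·log₁₀(52.1/4.4) = 84.4 − 21.47 = 62.93 dB.
Σ 10^(L/10) = 7.924e+06 → L_total = 10·log₁₀(7.924e+06) = 68.99 dB.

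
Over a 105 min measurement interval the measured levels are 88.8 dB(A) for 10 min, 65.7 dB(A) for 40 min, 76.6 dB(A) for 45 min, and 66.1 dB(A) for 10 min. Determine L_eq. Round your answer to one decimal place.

The energy average is taken in the linear domain: L_eq = 10·log₁₀[(Σ tᵢ·10^(Lᵢ/10))/T], T = 105 min.
Σ tᵢ·10^(Lᵢ/10) = 10·10^(88.8/10) + 40·10^(65.7/10) + 45·10^(76.6/10) + 10·10^(66.1/10) = 9.832e+09.
L_eq = 10·log₁₀(9.832e+09/105) = 79.71 dB(A).

79.7 dB(A)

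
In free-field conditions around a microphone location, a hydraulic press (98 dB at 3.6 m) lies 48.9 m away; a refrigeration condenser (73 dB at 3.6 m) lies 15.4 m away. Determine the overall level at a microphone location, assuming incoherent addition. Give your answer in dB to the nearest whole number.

Apply inverse-square spreading to bring every level to the receiver, then sum 10^(L/10).
hydraulic press: 98 − 20·log₁₀(48.9/3.6) = 98 − 22.66 = 75.34 dB.
refrigeration condenser: 73 − 20·log₁₀(15.4/3.6) = 73 − 12.62 = 60.38 dB.
Σ 10^(L/10) = 3.529e+07 → L_total = 10·log₁₀(3.529e+07) = 75.48 dB.

75 dB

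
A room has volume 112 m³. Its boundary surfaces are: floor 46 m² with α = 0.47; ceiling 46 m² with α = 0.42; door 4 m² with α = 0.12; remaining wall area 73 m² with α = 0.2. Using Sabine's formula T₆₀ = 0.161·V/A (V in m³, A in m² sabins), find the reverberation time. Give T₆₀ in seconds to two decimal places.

0.32 s

Total absorption A = 46·0.47 + 46·0.42 + 4·0.12 + 73·0.2 = 56.02 m² sabins.
T₆₀ = 0.161 × 112 / 56.02 = 0.322 s.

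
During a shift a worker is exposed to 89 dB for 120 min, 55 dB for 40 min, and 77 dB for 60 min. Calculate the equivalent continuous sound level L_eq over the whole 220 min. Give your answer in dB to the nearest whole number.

The energy average is taken in the linear domain: L_eq = 10·log₁₀[(Σ tᵢ·10^(Lᵢ/10))/T], T = 220 min.
Σ tᵢ·10^(Lᵢ/10) = 120·10^(89/10) + 40·10^(55/10) + 60·10^(77/10) = 9.834e+10.
L_eq = 10·log₁₀(9.834e+10/220) = 86.50 dB.

87 dB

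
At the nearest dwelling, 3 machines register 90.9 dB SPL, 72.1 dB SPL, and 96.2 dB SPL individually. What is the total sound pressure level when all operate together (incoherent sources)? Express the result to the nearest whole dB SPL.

97 dB SPL

Incoherent sources combine by intensity addition: L_total = 10·log₁₀(Σ 10^(L_i/10)).
Σ 10^(L/10) = 10^(90.9/10) + 10^(72.1/10) + 10^(96.2/10) = 5.415e+09.
L_total = 10·log₁₀(5.415e+09) = 97.34 dB SPL.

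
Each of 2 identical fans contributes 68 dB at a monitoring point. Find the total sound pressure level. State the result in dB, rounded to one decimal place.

71.0 dB

With 2 equal, uncorrelated contributions the intensity is 2× that of one unit, giving a rise of 10·log₁₀ 2.
L_total = 68 + 10·log₁₀(2) = 68 + 3.010 = 71.01 dB.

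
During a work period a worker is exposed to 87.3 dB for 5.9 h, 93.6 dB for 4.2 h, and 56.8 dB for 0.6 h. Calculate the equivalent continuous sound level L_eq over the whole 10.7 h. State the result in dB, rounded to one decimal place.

Weight each interval's intensity by its duration and average over T = 10.7 h:
Σ tᵢ·10^(Lᵢ/10) = 5.9·10^(87.3/10) + 4.2·10^(93.6/10) + 0.6·10^(56.8/10) = 1.279e+10.
L_eq = 10·log₁₀(1.279e+10/10.7) = 90.78 dB.

90.8 dB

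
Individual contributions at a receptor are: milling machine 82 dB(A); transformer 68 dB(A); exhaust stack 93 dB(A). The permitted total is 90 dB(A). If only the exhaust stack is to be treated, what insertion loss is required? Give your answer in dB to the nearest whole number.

Fixed contribution from the other sources: Σ 10^(L/10) = 10^(82/10) + 10^(68/10) = 1.648e+08 (82.17 dB(A)).
The limit corresponds to 10^(90/10) = 1.000e+09; subtracting the fixed part leaves 8.352e+08 for the exhaust stack, i.e. 89.22 dB(A).
Required insertion loss = 93 − 89.22 = 3.78 dB.

4 dB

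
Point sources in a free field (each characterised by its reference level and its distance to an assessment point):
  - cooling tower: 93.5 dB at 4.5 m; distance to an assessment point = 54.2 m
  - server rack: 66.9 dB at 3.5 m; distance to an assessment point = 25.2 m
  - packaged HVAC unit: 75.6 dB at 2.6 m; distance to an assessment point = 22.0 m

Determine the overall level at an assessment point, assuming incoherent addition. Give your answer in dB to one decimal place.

Apply inverse-square spreading to bring every level to the receiver, then sum 10^(L/10).
cooling tower: 93.5 − 20·log₁₀(54.2/4.5) = 93.5 − 21.62 = 71.88 dB.
server rack: 66.9 − 20·log₁₀(25.2/3.5) = 66.9 − 17.15 = 49.75 dB.
packaged HVAC unit: 75.6 − 20·log₁₀(22.0/2.6) = 75.6 − 18.55 = 57.05 dB.
Σ 10^(L/10) = 1.603e+07 → L_total = 10·log₁₀(1.603e+07) = 72.05 dB.

72.1 dB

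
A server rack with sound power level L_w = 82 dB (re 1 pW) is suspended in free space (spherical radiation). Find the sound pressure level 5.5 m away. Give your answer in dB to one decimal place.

Free-field spherical radiation: L_p = L_w − 10·log₁₀(4π·r²), r = 5.5 m.
4π·r² = 380.1 m², 10·log₁₀ of that is 25.799 dB.
L_p = 82 − 25.799 = 56.20 dB.

56.2 dB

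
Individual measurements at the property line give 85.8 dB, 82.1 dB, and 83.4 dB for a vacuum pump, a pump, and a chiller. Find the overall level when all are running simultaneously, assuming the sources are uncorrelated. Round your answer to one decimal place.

For uncorrelated sources the intensities add, so convert each level to linear form, sum, and take 10·log₁₀ of the total.
Σ 10^(L/10) = 10^(85.8/10) + 10^(82.1/10) + 10^(83.4/10) = 7.611e+08.
L_total = 10·log₁₀(7.611e+08) = 88.81 dB.

88.8 dB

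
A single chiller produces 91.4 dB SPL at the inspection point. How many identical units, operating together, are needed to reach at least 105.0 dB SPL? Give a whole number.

The shortfall is 105.0 − 91.4 = 13.6 dB, and N units add 10·log₁₀ N, so need 10·log₁₀ N ≥ 13.6.
N ≥ 10^(13.6/10) = 22.909, so N = 23.

23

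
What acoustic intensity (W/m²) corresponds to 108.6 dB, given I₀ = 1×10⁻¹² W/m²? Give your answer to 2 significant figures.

L = 10·log₁₀(I/I₀) ⇒ I = I₀·10^(L/10) = 10⁻¹² × 10^10.86.

0.072 W/m²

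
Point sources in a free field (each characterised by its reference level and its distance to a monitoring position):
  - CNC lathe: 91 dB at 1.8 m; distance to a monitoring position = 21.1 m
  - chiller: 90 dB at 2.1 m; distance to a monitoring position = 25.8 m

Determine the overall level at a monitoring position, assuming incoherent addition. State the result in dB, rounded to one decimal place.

72.0 dB

First find each source's level at the receiver (point-source: −20·log₁₀(r/r_ref)), then combine on an intensity basis.
CNC lathe: 91 − 20·log₁₀(21.1/1.8) = 91 − 21.38 = 69.62 dB.
chiller: 90 − 20·log₁₀(25.8/2.1) = 90 − 21.79 = 68.21 dB.
Σ 10^(L/10) = 1.579e+07 → L_total = 10·log₁₀(1.579e+07) = 71.98 dB.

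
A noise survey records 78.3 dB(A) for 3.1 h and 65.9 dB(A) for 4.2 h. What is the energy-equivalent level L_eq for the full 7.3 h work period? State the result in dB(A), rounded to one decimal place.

74.9 dB(A)

L_eq = 10·log₁₀[(1/T)·Σ tᵢ·10^(Lᵢ/10)] with T = 7.3 h.
Σ tᵢ·10^(Lᵢ/10) = 3.1·10^(78.3/10) + 4.2·10^(65.9/10) = 2.259e+08.
L_eq = 10·log₁₀(2.259e+08/7.3) = 74.91 dB(A).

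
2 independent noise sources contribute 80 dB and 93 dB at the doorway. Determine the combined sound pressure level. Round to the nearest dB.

93 dB

Incoherent sources combine by intensity addition: L_total = 10·log₁₀(Σ 10^(L_i/10)).
Σ 10^(L/10) = 10^(80/10) + 10^(93/10) = 2.095e+09.
L_total = 10·log₁₀(2.095e+09) = 93.21 dB.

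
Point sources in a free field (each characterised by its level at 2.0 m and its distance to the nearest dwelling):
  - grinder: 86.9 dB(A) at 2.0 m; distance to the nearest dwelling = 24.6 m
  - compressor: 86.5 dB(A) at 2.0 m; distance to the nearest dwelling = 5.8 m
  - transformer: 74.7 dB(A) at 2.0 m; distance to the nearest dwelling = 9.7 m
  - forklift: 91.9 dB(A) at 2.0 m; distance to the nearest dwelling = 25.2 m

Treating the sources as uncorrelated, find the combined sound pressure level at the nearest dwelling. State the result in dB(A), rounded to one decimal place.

Apply inverse-square spreading to bring every level to the receiver, then sum 10^(L/10).
grinder: 86.9 − 20·log₁₀(24.6/2.0) = 86.9 − 21.80 = 65.10 dB(A).
compressor: 86.5 − 20·log₁₀(5.8/2.0) = 86.5 − 9.25 = 77.25 dB(A).
transformer: 74.7 − 20·log₁₀(9.7/2.0) = 74.7 − 13.71 = 60.99 dB(A).
forklift: 91.9 − 20·log₁₀(25.2/2.0) = 91.9 − 22.01 = 69.89 dB(A).
Σ 10^(L/10) = 6.736e+07 → L_total = 10·log₁₀(6.736e+07) = 78.28 dB(A).

78.3 dB(A)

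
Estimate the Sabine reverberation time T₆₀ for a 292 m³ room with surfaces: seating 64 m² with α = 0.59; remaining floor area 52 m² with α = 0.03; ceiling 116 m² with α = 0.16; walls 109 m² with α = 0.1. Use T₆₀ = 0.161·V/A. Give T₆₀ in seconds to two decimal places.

Summing Sᵢαᵢ: 64·0.59 + 52·0.03 + 116·0.16 + 109·0.1 = 68.78 m².
T₆₀ = 0.161 × 292 / 68.78 = 0.684 s.

0.68 s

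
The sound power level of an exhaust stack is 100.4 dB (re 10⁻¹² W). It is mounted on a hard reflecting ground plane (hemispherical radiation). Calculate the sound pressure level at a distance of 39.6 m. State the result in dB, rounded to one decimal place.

The power spreads over a hemisphere of area 2π·r², so L_p = L_w − 10·log₁₀(2π·r²).
2π·r² = 9853 m², 10·log₁₀ of that is 39.936 dB.
L_p = 100.4 − 39.936 = 60.46 dB.

60.5 dB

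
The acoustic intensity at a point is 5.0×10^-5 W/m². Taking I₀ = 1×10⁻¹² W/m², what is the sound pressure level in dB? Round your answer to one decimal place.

I/I₀ = 5.0×10^-5/10⁻¹² = 5.0×10^7, and L = 10·log₁₀(I/I₀).
L = 10·(0.6990 + 7) = 76.99 dB.

77.0 dB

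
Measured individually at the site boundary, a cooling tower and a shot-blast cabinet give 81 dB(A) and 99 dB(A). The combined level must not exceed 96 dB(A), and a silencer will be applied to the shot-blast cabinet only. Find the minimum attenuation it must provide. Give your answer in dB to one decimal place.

Everything except the shot-blast cabinet sums to 10^(81/10) = 1.259e+08 in linear terms, 81.00 dB(A).
The limit corresponds to 10^(96/10) = 3.981e+09; subtracting the fixed part leaves 3.855e+09 for the shot-blast cabinet, i.e. 95.86 dB(A).
So the shot-blast cabinet must be reduced from 99 to 95.86 dB(A): IL = 3.14 dB.

3.1 dB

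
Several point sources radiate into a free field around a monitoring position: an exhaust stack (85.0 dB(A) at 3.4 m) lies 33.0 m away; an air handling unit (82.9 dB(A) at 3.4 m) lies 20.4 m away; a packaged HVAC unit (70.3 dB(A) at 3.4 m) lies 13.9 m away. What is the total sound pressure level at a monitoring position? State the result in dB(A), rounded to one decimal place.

69.7 dB(A)

Propagate each source to the receiver with L = L_ref − 20·log₁₀(r/r_ref), then add intensities.
exhaust stack: 85.0 − 20·log₁₀(33.0/3.4) = 85.0 − 19.74 = 65.26 dB(A).
air handling unit: 82.9 − 20·log₁₀(20.4/3.4) = 82.9 − 15.56 = 67.34 dB(A).
packaged HVAC unit: 70.3 − 20·log₁₀(13.9/3.4) = 70.3 − 12.23 = 58.07 dB(A).
Σ 10^(L/10) = 9.414e+06 → L_total = 10·log₁₀(9.414e+06) = 69.74 dB(A).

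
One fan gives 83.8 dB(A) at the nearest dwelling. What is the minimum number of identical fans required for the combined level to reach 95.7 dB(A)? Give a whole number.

The shortfall is 95.7 − 83.8 = 11.9 dB, and N units add 10·log₁₀ N, so need 10·log₁₀ N ≥ 11.9.
N ≥ 10^(11.9/10) = 15.488, so N = 16.

16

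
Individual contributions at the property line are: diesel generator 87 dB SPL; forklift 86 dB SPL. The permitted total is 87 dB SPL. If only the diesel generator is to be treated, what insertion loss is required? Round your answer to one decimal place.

Everything except the diesel generator sums to 10^(86/10) = 3.981e+08 in linear terms, 86.00 dB SPL.
To meet 87 dB SPL overall, the treated diesel generator may contribute at most 10^(87/10) − 3.981e+08 = 1.031e+08, i.e. 80.13 dB SPL.
So the diesel generator must be reduced from 87 to 80.13 dB SPL: IL = 6.87 dB.

6.9 dB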